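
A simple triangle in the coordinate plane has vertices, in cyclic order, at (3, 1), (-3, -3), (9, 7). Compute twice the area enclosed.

12

The shoelace formula gives twice the area as |[3·(-3) − (-3)·1] + [(-3)·7 − 9·(-3)] + [9·1 − 3·7]| = 12, so the area is 6.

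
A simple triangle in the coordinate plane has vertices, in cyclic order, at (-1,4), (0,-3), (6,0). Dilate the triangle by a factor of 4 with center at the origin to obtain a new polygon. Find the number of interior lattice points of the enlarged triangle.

By the shoelace formula, twice the signed area is |[(-1)·(-3) − 0·4] + [0·0 − 6·(-3)] + [6·4 − (-1)·0]| = 45, so the area is 22.5.
Summing gcd(|Δx|,|Δy|) over the edges gives the boundary count: gcd(1,7) + gcd(6,3) + gcd(7,4) = 1+3+1 = 5.
Scaling by 4 multiplies the area by 4² = 16 (so the new area is 360) and multiplies the boundary lattice-point count by 4, giving 20.
By Pick's theorem, the interior count of the dilated polygon is 360 − 20/2 + 1 = 351.

351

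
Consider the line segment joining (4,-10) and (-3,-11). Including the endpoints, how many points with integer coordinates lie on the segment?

2

The number of lattice points on a segment between lattice points is gcd(|Δx|,|Δy|) + 1 = gcd(7,1) + 1 = 1 + 1 = 2.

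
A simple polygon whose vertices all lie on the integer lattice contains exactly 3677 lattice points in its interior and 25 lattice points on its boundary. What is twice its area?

By Pick's theorem, A = I + B/2 − 1 = 3677 + 25/2 − 1 = 7377/2.
Hence 2A = 7377.

7377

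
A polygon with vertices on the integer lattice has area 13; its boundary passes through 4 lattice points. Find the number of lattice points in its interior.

From Pick's theorem, I = A − B/2 + 1 = 13 − 4/2 + 1 = 12.

12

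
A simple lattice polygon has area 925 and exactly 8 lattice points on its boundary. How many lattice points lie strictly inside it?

From Pick's theorem, I = A − B/2 + 1 = 925 − 8/2 + 1 = 922.

922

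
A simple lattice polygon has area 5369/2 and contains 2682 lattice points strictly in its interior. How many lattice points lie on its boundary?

7

Pick's theorem gives A = I + B/2 − 1, so B = 2(A − I + 1) = 2(5369/2 − 2682 + 1) = 7.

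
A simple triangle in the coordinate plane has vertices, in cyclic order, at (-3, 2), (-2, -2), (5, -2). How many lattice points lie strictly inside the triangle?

9

By the shoelace formula, twice the signed area is |[(-3)·(-2) − (-2)·2] + [(-2)·(-2) − 5·(-2)] + [5·2 − (-3)·(-2)]| = 28, so the area is 14.
Along each edge there are gcd(|Δx|,|Δy|)+1 lattice points, so counting each shared vertex once the boundary has gcd(1,4) + gcd(7,0) + gcd(8,4) = 1+7+4 = 12.
By Pick's theorem A = I + B/2 − 1, so I = 14 − 12/2 + 1 = 9.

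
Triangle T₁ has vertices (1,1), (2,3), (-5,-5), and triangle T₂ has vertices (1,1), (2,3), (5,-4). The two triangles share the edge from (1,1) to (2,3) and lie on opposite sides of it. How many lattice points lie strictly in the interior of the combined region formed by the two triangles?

6

The union is the simple quadrilateral with vertices (1,1), (-5,-5), (2,3), (5,-4) in order.
By the shoelace formula, twice the signed area is |[1·(-5) − (-5)·1] + [(-5)·3 − 2·(-5)] + [2·(-4) − 5·3] + [5·1 − 1·(-4)]| = 19, so the area is 9.5.
Summing gcd(|Δx|,|Δy|) over the edges gives the boundary count: gcd(6,6) + gcd(7,8) + gcd(3,7) + gcd(4,5) = 6+1+1+1 = 9.
By Pick's theorem I = A − B/2 + 1 = 9.5 − 9/2 + 1 = 6.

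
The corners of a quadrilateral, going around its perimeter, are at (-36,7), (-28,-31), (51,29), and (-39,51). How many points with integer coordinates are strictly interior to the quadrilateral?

3686

By the shoelace formula, twice the signed area is |((-36)·(-31) − (-28)·7) + ((-28)·29 − 51·(-31)) + (51·51 − (-39)·29) + ((-39)·7 − (-36)·51)| = 7376, so the area is 3688.
Along each edge there are gcd(|Δx|,|Δy|)+1 lattice points, so counting each shared vertex once the boundary has gcd(8,38) + gcd(79,60) + gcd(90,22) + gcd(3,44) = 2+1+2+1 = 6.
Pick's theorem gives I = A − B/2 + 1 = 3688 − 6/2 + 1 = 3686.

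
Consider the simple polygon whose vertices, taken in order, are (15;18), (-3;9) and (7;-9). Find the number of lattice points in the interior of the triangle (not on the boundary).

Using the shoelace formula, 2A = |(15·9 − (-3)·18) + ((-3)·(-9) − 7·9) + (7·18 − 15·(-9))| = 414, so the area is 207.
Along each edge there are gcd(|Δx|,|Δy|)+1 lattice points, so counting each shared vertex once the boundary has gcd(18,9) + gcd(10,18) + gcd(8,27) = 9+2+1 = 12.
By Pick's theorem A = I + B/2 − 1, so I = 207 − 12/2 + 1 = 202.

202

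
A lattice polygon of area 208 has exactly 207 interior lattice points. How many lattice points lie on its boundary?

Pick's theorem gives A = I + B/2 − 1, so B = 2(A − I + 1) = 2(208 − 207 + 1) = 4.

4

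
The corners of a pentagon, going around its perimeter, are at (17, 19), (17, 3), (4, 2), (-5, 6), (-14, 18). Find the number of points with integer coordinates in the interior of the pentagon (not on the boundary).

Using the shoelace formula, 2A = |[17·3 − 17·19] + [17·2 − 4·3] + [4·6 − (-5)·2] + [(-5)·18 − (-14)·6] + [(-14)·19 − 17·18]| = 794, so the area is 397.
Along each edge there are gcd(|Δx|,|Δy|)+1 lattice points, so counting each shared vertex once the boundary has gcd(0,16) + gcd(13,1) + gcd(9,4) + gcd(9,12) + gcd(31,1) = 16+1+1+3+1 = 22.
By Pick's theorem A = I + B/2 − 1, so I = 397 − 22/2 + 1 = 387.

387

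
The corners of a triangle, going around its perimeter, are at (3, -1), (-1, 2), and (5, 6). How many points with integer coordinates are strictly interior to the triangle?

16

The shoelace formula gives twice the area as |[3·2 − (-1)·(-1)] + [(-1)·6 − 5·2] + [5·(-1) − 3·6]| = 34, so the area is 17.
Summing gcd(|Δx|,|Δy|) over the edges gives the boundary count: gcd(4,3) + gcd(6,4) + gcd(2,7) = 1+2+1 = 4.
By Pick's theorem A = I + B/2 − 1, so I = 17 − 4/2 + 1 = 16.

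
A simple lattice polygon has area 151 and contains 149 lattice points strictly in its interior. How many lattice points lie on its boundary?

6

Pick's theorem gives A = I + B/2 − 1, so B = 2(A − I + 1) = 2(151 − 149 + 1) = 6.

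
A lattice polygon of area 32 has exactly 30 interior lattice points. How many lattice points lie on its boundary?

6

Pick's theorem gives A = I + B/2 − 1, so B = 2(A − I + 1) = 2(32 − 30 + 1) = 6.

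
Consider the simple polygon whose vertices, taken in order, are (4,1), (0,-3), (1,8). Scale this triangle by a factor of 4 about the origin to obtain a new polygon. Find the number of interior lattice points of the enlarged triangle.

309

By the shoelace formula, twice the signed area is |[4·(-3) − 0·1] + [0·8 − 1·(-3)] + [1·1 − 4·8]| = 40, so the area is 20.
Along each edge there are gcd(|Δx|,|Δy|)+1 lattice points, so counting each shared vertex once the boundary has gcd(4,4) + gcd(1,11) + gcd(3,7) = 4+1+1 = 6.
Scaling by 4 multiplies the area by 4² = 16 (so the new area is 320) and multiplies the boundary lattice-point count by 4, giving 24.
By Pick's theorem, the interior count of the dilated polygon is 320 − 24/2 + 1 = 309.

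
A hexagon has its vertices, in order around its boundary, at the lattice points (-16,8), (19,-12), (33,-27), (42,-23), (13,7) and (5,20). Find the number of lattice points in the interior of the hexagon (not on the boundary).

733

Using the shoelace formula, 2A = |[(-16)·(-12) − 19·8] + [19·(-27) − 33·(-12)] + [33·(-23) − 42·(-27)] + [42·7 − 13·(-23)] + [13·20 − 5·7] + [5·8 − (-16)·20]| = 1476, so the area is 738.
Summing gcd(|Δx|,|Δy|) over the edges gives the boundary count: gcd(35,20) + gcd(14,15) + gcd(9,4) + gcd(29,30) + gcd(8,13) + gcd(21,12) = 5+1+1+1+1+3 = 12.
By Pick's theorem A = I + B/2 − 1, so I = 738 − 12/2 + 1 = 733.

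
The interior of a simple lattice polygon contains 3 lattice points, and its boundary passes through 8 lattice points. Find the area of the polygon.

By Pick's theorem, A = I + B/2 − 1 = 3 + 8/2 − 1 = 6.

6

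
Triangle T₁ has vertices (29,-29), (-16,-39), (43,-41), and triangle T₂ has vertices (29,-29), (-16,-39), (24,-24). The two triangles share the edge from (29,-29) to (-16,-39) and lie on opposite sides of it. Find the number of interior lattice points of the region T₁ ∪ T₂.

472

The union is the simple quadrilateral with vertices (29,-29), (43,-41), (-16,-39), (24,-24) in order.
Using the shoelace formula, 2A = |[29·(-41) − 43·(-29)] + [43·(-39) − (-16)·(-41)] + [(-16)·(-24) − 24·(-39)] + [24·(-29) − 29·(-24)]| = 955, so the area is 477.5.
Summing gcd(|Δx|,|Δy|) over the edges gives the boundary count: gcd(14,12) + gcd(59,2) + gcd(40,15) + gcd(5,5) = 2+1+5+5 = 13.
By Pick's theorem I = A − B/2 + 1 = 477.5 − 13/2 + 1 = 472.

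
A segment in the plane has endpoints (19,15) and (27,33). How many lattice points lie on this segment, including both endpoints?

The number of lattice points on a segment between lattice points is gcd(|Δx|,|Δy|) + 1 = gcd(8,18) + 1 = 2 + 1 = 3.

3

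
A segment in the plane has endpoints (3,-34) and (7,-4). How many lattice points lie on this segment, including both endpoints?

The number of lattice points on a segment between lattice points is gcd(|Δx|,|Δy|) + 1 = gcd(4,30) + 1 = 2 + 1 = 3.

3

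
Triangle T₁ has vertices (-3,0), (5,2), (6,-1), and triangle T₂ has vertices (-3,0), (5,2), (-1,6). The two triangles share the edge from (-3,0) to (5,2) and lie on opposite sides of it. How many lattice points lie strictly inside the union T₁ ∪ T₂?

The union is the simple quadrilateral with vertices (-3,0), (6,-1), (5,2), (-1,6) in order.
Using the shoelace formula, 2A = |((-3)·(-1) − 6·0) + (6·2 − 5·(-1)) + (5·6 − (-1)·2) + ((-1)·0 − (-3)·6)| = 70, so the area is 35.
The number of boundary lattice points is Σ gcd(|Δx|,|Δy|) = gcd(9,1) + gcd(1,3) + gcd(6,4) + gcd(2,6) = 1+1+2+2 = 6.
By Pick's theorem I = A − B/2 + 1 = 35 − 6/2 + 1 = 33.

33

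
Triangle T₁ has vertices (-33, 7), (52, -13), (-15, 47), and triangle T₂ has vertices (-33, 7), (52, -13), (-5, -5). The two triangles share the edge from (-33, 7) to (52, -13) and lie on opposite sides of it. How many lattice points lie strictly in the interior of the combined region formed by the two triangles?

2107

The union is the simple quadrilateral with vertices (-33, 7), (-15, 47), (52, -13), (-5, -5) in order.
By the shoelace formula, twice the signed area is |((-33)·47 − (-15)·7) + ((-15)·(-13) − 52·47) + (52·(-5) − (-5)·(-13)) + ((-5)·7 − (-33)·(-5))| = 4220, so the area is 2110.
Summing gcd(|Δx|,|Δy|) over the edges gives the boundary count: gcd(18,40) + gcd(67,60) + gcd(57,8) + gcd(28,12) = 2+1+1+4 = 8.
By Pick's theorem I = A − B/2 + 1 = 2110 − 8/2 + 1 = 2107.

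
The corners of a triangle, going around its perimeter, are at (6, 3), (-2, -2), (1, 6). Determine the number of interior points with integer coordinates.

24

The shoelace formula gives twice the area as |(6·(-2) − (-2)·3) + ((-2)·6 − 1·(-2)) + (1·3 − 6·6)| = 49, so the area is 24.5.
The number of boundary lattice points is Σ gcd(|Δx|,|Δy|) = gcd(8,5) + gcd(3,8) + gcd(5,3) = 1+1+1 = 3.
By Pick's theorem A = I + B/2 − 1, so I = 24.5 − 3/2 + 1 = 24.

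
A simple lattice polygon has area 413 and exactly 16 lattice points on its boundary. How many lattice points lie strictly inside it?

Pick's theorem A = I + B/2 − 1 rearranges to I = A − B/2 + 1 = 413 − 16/2 + 1 = 406.

406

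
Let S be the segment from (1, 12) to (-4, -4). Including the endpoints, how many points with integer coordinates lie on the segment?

2

The number of lattice points on a segment between lattice points is gcd(|Δx|,|Δy|) + 1 = gcd(5,16) + 1 = 1 + 1 = 2.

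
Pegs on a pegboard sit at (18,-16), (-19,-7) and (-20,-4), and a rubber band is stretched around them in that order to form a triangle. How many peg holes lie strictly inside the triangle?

The shoelace formula gives twice the area as |(18·(-7) − (-19)·(-16)) + ((-19)·(-4) − (-20)·(-7)) + ((-20)·(-16) − 18·(-4))| = 102, so the area is 51.
Along each edge there are gcd(|Δx|,|Δy|)+1 lattice points, so counting each shared vertex once the boundary has gcd(37,9) + gcd(1,3) + gcd(38,12) = 1+1+2 = 4.
Pick's theorem gives I = A − B/2 + 1 = 51 − 4/2 + 1 = 50.

50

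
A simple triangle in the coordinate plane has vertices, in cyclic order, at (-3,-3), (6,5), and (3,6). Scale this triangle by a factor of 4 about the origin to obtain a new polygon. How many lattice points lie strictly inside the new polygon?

By the shoelace formula, twice the signed area is |[(-3)·5 − 6·(-3)] + [6·6 − 3·5] + [3·(-3) − (-3)·6]| = 33, so the area is 33/2.
The number of boundary lattice points is Σ gcd(|Δx|,|Δy|) = gcd(9,8) + gcd(3,1) + gcd(6,9) = 1+1+3 = 5.
Scaling by 4 multiplies the area by 4² = 16 (so the new area is 264) and multiplies the boundary lattice-point count by 4, giving 20.
By Pick's theorem, the interior count of the dilated polygon is 264 − 20/2 + 1 = 255.

255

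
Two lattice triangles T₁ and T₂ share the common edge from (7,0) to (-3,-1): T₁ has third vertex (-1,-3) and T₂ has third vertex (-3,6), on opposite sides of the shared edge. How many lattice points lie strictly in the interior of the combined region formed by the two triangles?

The union is the simple quadrilateral with vertices (7,0), (-1,-3), (-3,-1), (-3,6) in order.
Using the shoelace formula, 2A = |(7·(-3) − (-1)·0) + ((-1)·(-1) − (-3)·(-3)) + ((-3)·6 − (-3)·(-1)) + ((-3)·0 − 7·6)| = 92, so the area is 46.
Summing gcd(|Δx|,|Δy|) over the edges gives the boundary count: gcd(8,3) + gcd(2,2) + gcd(0,7) + gcd(10,6) = 1+2+7+2 = 12.
By Pick's theorem I = A − B/2 + 1 = 46 − 12/2 + 1 = 41.

41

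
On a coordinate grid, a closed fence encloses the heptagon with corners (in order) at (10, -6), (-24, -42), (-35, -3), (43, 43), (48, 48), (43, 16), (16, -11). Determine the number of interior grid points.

2656

Using the shoelace formula, 2A = |(10·(-42) − (-24)·(-6)) + ((-24)·(-3) − (-35)·(-42)) + ((-35)·43 − 43·(-3)) + (43·48 − 48·43) + (48·16 − 43·48) + (43·(-11) − 16·16) + (16·(-6) − 10·(-11))| = 5349, so the area is 2674.5.
The number of boundary lattice points is Σ gcd(|Δx|,|Δy|) = gcd(34,36) + gcd(11,39) + gcd(78,46) + gcd(5,5) + gcd(5,32) + gcd(27,27) + gcd(6,5) = 2+1+2+5+1+27+1 = 39.
Pick's theorem gives I = A − B/2 + 1 = 2674.5 − 39/2 + 1 = 2656.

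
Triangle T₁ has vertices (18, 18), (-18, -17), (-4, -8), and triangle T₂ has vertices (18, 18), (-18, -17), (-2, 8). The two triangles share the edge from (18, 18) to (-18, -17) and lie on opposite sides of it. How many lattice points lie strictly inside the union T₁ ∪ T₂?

The union is the simple quadrilateral with vertices (18, 18), (-4, -8), (-18, -17), (-2, 8) in order.
Using the shoelace formula, 2A = |(18·(-8) − (-4)·18) + ((-4)·(-17) − (-18)·(-8)) + ((-18)·8 − (-2)·(-17)) + ((-2)·18 − 18·8)| = 506, so the area is 253.
Along each edge there are gcd(|Δx|,|Δy|)+1 lattice points, so counting each shared vertex once the boundary has gcd(22,26) + gcd(14,9) + gcd(16,25) + gcd(20,10) = 2+1+1+10 = 14.
By Pick's theorem I = A − B/2 + 1 = 253 − 14/2 + 1 = 247.

247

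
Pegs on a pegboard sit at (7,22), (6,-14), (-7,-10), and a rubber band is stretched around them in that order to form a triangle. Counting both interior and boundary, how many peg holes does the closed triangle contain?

The shoelace formula gives twice the area as |(7·(-14) − 6·22) + (6·(-10) − (-7)·(-14)) + ((-7)·22 − 7·(-10))| = 472, so the area is 236.
Summing gcd(|Δx|,|Δy|) over the edges gives the boundary count: gcd(1,36) + gcd(13,4) + gcd(14,32) = 1+1+2 = 4.
Pick's theorem gives I = A − B/2 + 1 = 236 − 4/2 + 1 = 235, so the closed region contains I + B = 235 + 4 = 239 lattice points.

239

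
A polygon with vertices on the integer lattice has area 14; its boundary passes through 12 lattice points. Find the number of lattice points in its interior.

Pick's theorem A = I + B/2 − 1 rearranges to I = A − B/2 + 1 = 14 − 12/2 + 1 = 9.

9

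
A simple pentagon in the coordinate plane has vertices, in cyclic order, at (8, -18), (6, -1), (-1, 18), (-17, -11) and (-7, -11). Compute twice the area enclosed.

848

By the shoelace formula, twice the signed area is |[8·(-1) − 6·(-18)] + [6·18 − (-1)·(-1)] + [(-1)·(-11) − (-17)·18] + [(-17)·(-11) − (-7)·(-11)] + [(-7)·(-18) − 8·(-11)]| = 848, so the area is 424.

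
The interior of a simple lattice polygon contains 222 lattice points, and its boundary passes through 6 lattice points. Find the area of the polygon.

Pick's theorem states A = I + B/2 − 1, so A = 222 + 6/2 − 1 = 224.

224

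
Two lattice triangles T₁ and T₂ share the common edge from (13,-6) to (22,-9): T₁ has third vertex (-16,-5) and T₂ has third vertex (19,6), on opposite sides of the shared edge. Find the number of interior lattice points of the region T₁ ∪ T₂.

97

The union is the simple quadrilateral with vertices (13,-6), (-16,-5), (22,-9), (19,6) in order.
By the shoelace formula, twice the signed area is |[13·(-5) − (-16)·(-6)] + [(-16)·(-9) − 22·(-5)] + [22·6 − 19·(-9)] + [19·(-6) − 13·6]| = 204, so the area is 102.
Summing gcd(|Δx|,|Δy|) over the edges gives the boundary count: gcd(29,1) + gcd(38,4) + gcd(3,15) + gcd(6,12) = 1+2+3+6 = 12.
By Pick's theorem I = A − B/2 + 1 = 102 − 12/2 + 1 = 97.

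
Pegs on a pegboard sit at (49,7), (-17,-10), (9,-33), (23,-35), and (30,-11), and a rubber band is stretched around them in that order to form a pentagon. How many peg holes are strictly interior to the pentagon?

1133

The shoelace formula gives twice the area as |(49·(-10) − (-17)·7) + ((-17)·(-33) − 9·(-10)) + (9·(-35) − 23·(-33)) + (23·(-11) − 30·(-35)) + (30·7 − 49·(-11))| = 2270, so the area is 1135.
The number of boundary lattice points is Σ gcd(|Δx|,|Δy|) = gcd(66,17) + gcd(26,23) + gcd(14,2) + gcd(7,24) + gcd(19,18) = 1+1+2+1+1 = 6.
Pick's theorem gives I = A − B/2 + 1 = 1135 − 6/2 + 1 = 1133.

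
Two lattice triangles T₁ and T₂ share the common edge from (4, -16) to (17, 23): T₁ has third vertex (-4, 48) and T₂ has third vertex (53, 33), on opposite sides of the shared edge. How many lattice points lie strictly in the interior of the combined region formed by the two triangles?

The union is the simple quadrilateral with vertices (4, -16), (-4, 48), (17, 23), (53, 33) in order.
By the shoelace formula, twice the signed area is |(4·48 − (-4)·(-16)) + ((-4)·23 − 17·48) + (17·33 − 53·23) + (53·(-16) − 4·33)| = 2418, so the area is 1209.
Summing gcd(|Δx|,|Δy|) over the edges gives the boundary count: gcd(8,64) + gcd(21,25) + gcd(36,10) + gcd(49,49) = 8+1+2+49 = 60.
By Pick's theorem I = A − B/2 + 1 = 1209 − 60/2 + 1 = 1180.

1180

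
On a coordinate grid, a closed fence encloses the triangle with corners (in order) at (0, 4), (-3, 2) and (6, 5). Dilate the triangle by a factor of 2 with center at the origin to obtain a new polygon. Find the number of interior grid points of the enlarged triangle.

By the shoelace formula, twice the signed area is |[0·2 − (-3)·4] + [(-3)·5 − 6·2] + [6·4 − 0·5]| = 9, so the area is 9/2.
Summing gcd(|Δx|,|Δy|) over the edges gives the boundary count: gcd(3,2) + gcd(9,3) + gcd(6,1) = 1+3+1 = 5.
Scaling by 2 multiplies the area by 2² = 4 (so the new area is 18) and multiplies the boundary lattice-point count by 2, giving 10.
By Pick's theorem, the interior count of the dilated polygon is 18 − 10/2 + 1 = 14.

14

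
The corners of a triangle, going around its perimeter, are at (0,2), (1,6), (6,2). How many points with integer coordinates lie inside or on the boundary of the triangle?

17

Using the shoelace formula, 2A = |(0·6 − 1·2) + (1·2 − 6·6) + (6·2 − 0·2)| = 24, so the area is 12.
The number of boundary lattice points is Σ gcd(|Δx|,|Δy|) = gcd(1,4) + gcd(5,4) + gcd(6,0) = 1+1+6 = 8.
Pick's theorem gives I = A − B/2 + 1 = 12 − 8/2 + 1 = 9, so the closed region contains I + B = 9 + 8 = 17 lattice points.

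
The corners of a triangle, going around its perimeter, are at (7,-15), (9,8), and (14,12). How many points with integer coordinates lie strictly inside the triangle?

Using the shoelace formula, 2A = |(7·8 − 9·(-15)) + (9·12 − 14·8) + (14·(-15) − 7·12)| = 107, so the area is 53.5.
The number of boundary lattice points is Σ gcd(|Δx|,|Δy|) = gcd(2,23) + gcd(5,4) + gcd(7,27) = 1+1+1 = 3.
Pick's theorem gives I = A − B/2 + 1 = 53.5 − 3/2 + 1 = 53.

53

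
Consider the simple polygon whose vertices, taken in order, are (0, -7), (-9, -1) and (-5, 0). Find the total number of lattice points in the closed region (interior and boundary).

The shoelace formula gives twice the area as |(0·(-1) − (-9)·(-7)) + ((-9)·0 − (-5)·(-1)) + ((-5)·(-7) − 0·0)| = 33, so the area is 16.5.
The number of boundary lattice points is Σ gcd(|Δx|,|Δy|) = gcd(9,6) + gcd(4,1) + gcd(5,7) = 3+1+1 = 5.
Pick's theorem gives I = A − B/2 + 1 = 16.5 − 5/2 + 1 = 15, so the closed region contains I + B = 15 + 5 = 20 lattice points.

20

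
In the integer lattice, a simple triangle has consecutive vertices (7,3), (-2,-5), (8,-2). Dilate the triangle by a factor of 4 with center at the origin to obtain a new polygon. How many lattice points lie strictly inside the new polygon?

Using the shoelace formula, 2A = |[7·(-5) − (-2)·3] + [(-2)·(-2) − 8·(-5)] + [8·3 − 7·(-2)]| = 53, so the area is 53/2.
Along each edge there are gcd(|Δx|,|Δy|)+1 lattice points, so counting each shared vertex once the boundary has gcd(9,8) + gcd(10,3) + gcd(1,5) = 1+1+1 = 3.
Scaling by 4 multiplies the area by 4² = 16 (so the new area is 424) and multiplies the boundary lattice-point count by 4, giving 12.
By Pick's theorem, the interior count of the dilated polygon is 424 − 12/2 + 1 = 419.

419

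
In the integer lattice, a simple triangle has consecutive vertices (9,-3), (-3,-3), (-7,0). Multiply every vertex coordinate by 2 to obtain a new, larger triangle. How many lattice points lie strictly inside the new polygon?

59

The shoelace formula gives twice the area as |(9·(-3) − (-3)·(-3)) + ((-3)·0 − (-7)·(-3)) + ((-7)·(-3) − 9·0)| = 36, so the area is 18.
Summing gcd(|Δx|,|Δy|) over the edges gives the boundary count: gcd(12,0) + gcd(4,3) + gcd(16,3) = 12+1+1 = 14.
Scaling by 2 multiplies the area by 2² = 4 (so the new area is 72) and multiplies the boundary lattice-point count by 2, giving 28.
By Pick's theorem, the interior count of the dilated polygon is 72 − 28/2 + 1 = 59.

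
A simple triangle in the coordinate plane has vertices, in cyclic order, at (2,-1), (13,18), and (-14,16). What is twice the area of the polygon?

The shoelace formula gives twice the area as |[2·18 − 13·(-1)] + [13·16 − (-14)·18] + [(-14)·(-1) − 2·16]| = 491, so the area is 491/2.

491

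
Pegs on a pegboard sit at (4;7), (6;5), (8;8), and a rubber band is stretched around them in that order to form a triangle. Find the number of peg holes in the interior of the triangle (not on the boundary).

4

The shoelace formula gives twice the area as |[4·5 − 6·7] + [6·8 − 8·5] + [8·7 − 4·8]| = 10, so the area is 5.
Along each edge there are gcd(|Δx|,|Δy|)+1 lattice points, so counting each shared vertex once the boundary has gcd(2,2) + gcd(2,3) + gcd(4,1) = 2+1+1 = 4.
By Pick's theorem A = I + B/2 − 1, so I = 5 − 4/2 + 1 = 4.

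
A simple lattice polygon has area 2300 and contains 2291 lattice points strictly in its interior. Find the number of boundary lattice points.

20

Pick's theorem gives A = I + B/2 − 1, so B = 2(A − I + 1) = 2(2300 − 2291 + 1) = 20.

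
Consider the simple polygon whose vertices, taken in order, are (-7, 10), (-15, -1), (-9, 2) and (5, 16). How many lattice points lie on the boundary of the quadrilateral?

24

Along each edge there are gcd(|Δx|,|Δy|)+1 lattice points, so counting each shared vertex once the boundary has gcd(8,11) + gcd(6,3) + gcd(14,14) + gcd(12,6) = 1+3+14+6 = 24.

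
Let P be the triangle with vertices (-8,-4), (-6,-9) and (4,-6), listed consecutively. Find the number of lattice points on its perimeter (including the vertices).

4

Along each edge there are gcd(|Δx|,|Δy|)+1 lattice points, so counting each shared vertex once the boundary has gcd(2,5) + gcd(10,3) + gcd(12,2) = 1+1+2 = 4.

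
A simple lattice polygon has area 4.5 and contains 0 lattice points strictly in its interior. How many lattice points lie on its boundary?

11

Pick's theorem gives A = I + B/2 − 1, so B = 2(A − I + 1) = 2(4.5 − 0 + 1) = 11.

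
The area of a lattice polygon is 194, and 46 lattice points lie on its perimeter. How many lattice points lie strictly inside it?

From Pick's theorem, I = A − B/2 + 1 = 194 − 46/2 + 1 = 172.

172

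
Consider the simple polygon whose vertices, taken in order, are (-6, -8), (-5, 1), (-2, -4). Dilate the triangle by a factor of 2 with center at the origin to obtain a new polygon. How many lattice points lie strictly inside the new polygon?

By the shoelace formula, twice the signed area is |[(-6)·1 − (-5)·(-8)] + [(-5)·(-4) − (-2)·1] + [(-2)·(-8) − (-6)·(-4)]| = 32, so the area is 16.
The number of boundary lattice points is Σ gcd(|Δx|,|Δy|) = gcd(1,9) + gcd(3,5) + gcd(4,4) = 1+1+4 = 6.
Scaling by 2 multiplies the area by 2² = 4 (so the new area is 64) and multiplies the boundary lattice-point count by 2, giving 12.
By Pick's theorem, the interior count of the dilated polygon is 64 − 12/2 + 1 = 59.

59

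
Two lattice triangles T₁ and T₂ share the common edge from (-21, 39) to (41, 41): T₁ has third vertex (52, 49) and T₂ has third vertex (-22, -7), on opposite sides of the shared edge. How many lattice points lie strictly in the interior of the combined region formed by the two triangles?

The union is the simple quadrilateral with vertices (-21, 39), (52, 49), (41, 41), (-22, -7) in order.
By the shoelace formula, twice the signed area is |((-21)·49 − 52·39) + (52·41 − 41·49) + (41·(-7) − (-22)·41) + ((-22)·39 − (-21)·(-7))| = 3324, so the area is 1662.
Summing gcd(|Δx|,|Δy|) over the edges gives the boundary count: gcd(73,10) + gcd(11,8) + gcd(63,48) + gcd(1,46) = 1+1+3+1 = 6.
By Pick's theorem I = A − B/2 + 1 = 1662 − 6/2 + 1 = 1660.

1660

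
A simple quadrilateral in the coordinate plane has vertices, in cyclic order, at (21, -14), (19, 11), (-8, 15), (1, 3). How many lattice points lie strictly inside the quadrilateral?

By the shoelace formula, twice the signed area is |(21·11 − 19·(-14)) + (19·15 − (-8)·11) + ((-8)·3 − 1·15) + (1·(-14) − 21·3)| = 754, so the area is 377.
The number of boundary lattice points is Σ gcd(|Δx|,|Δy|) = gcd(2,25) + gcd(27,4) + gcd(9,12) + gcd(20,17) = 1+1+3+1 = 6.
By Pick's theorem A = I + B/2 − 1, so I = 377 − 6/2 + 1 = 375.

375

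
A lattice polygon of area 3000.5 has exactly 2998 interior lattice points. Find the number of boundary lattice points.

7

Pick's theorem gives A = I + B/2 − 1, so B = 2(A − I + 1) = 2(3000.5 − 2998 + 1) = 7.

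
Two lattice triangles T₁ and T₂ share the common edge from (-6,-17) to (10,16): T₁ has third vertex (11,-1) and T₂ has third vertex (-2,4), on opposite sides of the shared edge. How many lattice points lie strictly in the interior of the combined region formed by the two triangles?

The union is the simple quadrilateral with vertices (-6,-17), (11,-1), (10,16), (-2,4) in order.
By the shoelace formula, twice the signed area is |((-6)·(-1) − 11·(-17)) + (11·16 − 10·(-1)) + (10·4 − (-2)·16) + ((-2)·(-17) − (-6)·4)| = 509, so the area is 254.5.
Summing gcd(|Δx|,|Δy|) over the edges gives the boundary count: gcd(17,16) + gcd(1,17) + gcd(12,12) + gcd(4,21) = 1+1+12+1 = 15.
By Pick's theorem I = A − B/2 + 1 = 254.5 − 15/2 + 1 = 248.

248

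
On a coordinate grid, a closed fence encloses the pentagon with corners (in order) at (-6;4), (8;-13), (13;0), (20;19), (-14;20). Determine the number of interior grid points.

591

By the shoelace formula, twice the signed area is |((-6)·(-13) − 8·4) + (8·0 − 13·(-13)) + (13·19 − 20·0) + (20·20 − (-14)·19) + ((-14)·4 − (-6)·20)| = 1192, so the area is 596.
Along each edge there are gcd(|Δx|,|Δy|)+1 lattice points, so counting each shared vertex once the boundary has gcd(14,17) + gcd(5,13) + gcd(7,19) + gcd(34,1) + gcd(8,16) = 1+1+1+1+8 = 12.
Pick's theorem gives I = A − B/2 + 1 = 596 − 12/2 + 1 = 591.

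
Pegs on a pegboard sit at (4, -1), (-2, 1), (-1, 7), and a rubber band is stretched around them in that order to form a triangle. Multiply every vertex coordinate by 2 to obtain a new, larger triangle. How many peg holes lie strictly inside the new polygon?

73

Using the shoelace formula, 2A = |(4·1 − (-2)·(-1)) + ((-2)·7 − (-1)·1) + ((-1)·(-1) − 4·7)| = 38, so the area is 19.
Along each edge there are gcd(|Δx|,|Δy|)+1 lattice points, so counting each shared vertex once the boundary has gcd(6,2) + gcd(1,6) + gcd(5,8) = 2+1+1 = 4.
Scaling by 2 multiplies the area by 2² = 4 (so the new area is 76) and multiplies the boundary lattice-point count by 2, giving 8.
By Pick's theorem, the interior count of the dilated polygon is 76 − 8/2 + 1 = 73.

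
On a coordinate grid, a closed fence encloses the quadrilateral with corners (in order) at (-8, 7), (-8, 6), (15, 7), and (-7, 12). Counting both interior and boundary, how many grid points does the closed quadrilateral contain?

The shoelace formula gives twice the area as |[(-8)·6 − (-8)·7] + [(-8)·7 − 15·6] + [15·12 − (-7)·7] + [(-7)·7 − (-8)·12]| = 138, so the area is 69.
Summing gcd(|Δx|,|Δy|) over the edges gives the boundary count: gcd(0,1) + gcd(23,1) + gcd(22,5) + gcd(1,5) = 1+1+1+1 = 4.
Pick's theorem gives I = A − B/2 + 1 = 69 − 4/2 + 1 = 68, so the closed region contains I + B = 68 + 4 = 72 lattice points.

72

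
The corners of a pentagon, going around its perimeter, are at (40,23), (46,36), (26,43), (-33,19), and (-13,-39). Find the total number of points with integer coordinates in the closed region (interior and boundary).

3070

By the shoelace formula, twice the signed area is |[40·36 − 46·23] + [46·43 − 26·36] + [26·19 − (-33)·43] + [(-33)·(-39) − (-13)·19] + [(-13)·23 − 40·(-39)]| = 6132, so the area is 3066.
Along each edge there are gcd(|Δx|,|Δy|)+1 lattice points, so counting each shared vertex once the boundary has gcd(6,13) + gcd(20,7) + gcd(59,24) + gcd(20,58) + gcd(53,62) = 1+1+1+2+1 = 6.
Pick's theorem gives I = A − B/2 + 1 = 3066 − 6/2 + 1 = 3064, so the closed region contains I + B = 3064 + 6 = 3070 lattice points.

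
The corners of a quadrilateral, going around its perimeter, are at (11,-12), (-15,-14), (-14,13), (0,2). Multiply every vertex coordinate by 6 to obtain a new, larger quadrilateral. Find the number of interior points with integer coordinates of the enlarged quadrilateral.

13936

By the shoelace formula, twice the signed area is |(11·(-14) − (-15)·(-12)) + ((-15)·13 − (-14)·(-14)) + ((-14)·2 − 0·13) + (0·(-12) − 11·2)| = 775, so the area is 387.5.
Along each edge there are gcd(|Δx|,|Δy|)+1 lattice points, so counting each shared vertex once the boundary has gcd(26,2) + gcd(1,27) + gcd(14,11) + gcd(11,14) = 2+1+1+1 = 5.
Scaling by 6 multiplies the area by 6² = 36 (so the new area is 13950) and multiplies the boundary lattice-point count by 6, giving 30.
By Pick's theorem, the interior count of the dilated polygon is 13950 − 30/2 + 1 = 13936.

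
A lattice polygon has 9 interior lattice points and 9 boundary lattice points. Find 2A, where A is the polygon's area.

25

By Pick's theorem, A = I + B/2 − 1 = 9 + 9/2 − 1 = 25/2.
Hence 2A = 25.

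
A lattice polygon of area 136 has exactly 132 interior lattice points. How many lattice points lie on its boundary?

Pick's theorem gives A = I + B/2 − 1, so B = 2(A − I + 1) = 2(136 − 132 + 1) = 10.

10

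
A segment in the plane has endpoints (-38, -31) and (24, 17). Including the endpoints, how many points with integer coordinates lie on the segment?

3

The number of lattice points on a segment between lattice points is gcd(|Δx|,|Δy|) + 1 = gcd(62,48) + 1 = 2 + 1 = 3.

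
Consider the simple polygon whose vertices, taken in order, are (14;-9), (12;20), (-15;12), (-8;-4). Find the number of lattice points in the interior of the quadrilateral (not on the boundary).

557

By the shoelace formula, twice the signed area is |[14·20 − 12·(-9)] + [12·12 − (-15)·20] + [(-15)·(-4) − (-8)·12] + [(-8)·(-9) − 14·(-4)]| = 1116, so the area is 558.
Summing gcd(|Δx|,|Δy|) over the edges gives the boundary count: gcd(2,29) + gcd(27,8) + gcd(7,16) + gcd(22,5) = 1+1+1+1 = 4.
Pick's theorem gives I = A − B/2 + 1 = 558 − 4/2 + 1 = 557.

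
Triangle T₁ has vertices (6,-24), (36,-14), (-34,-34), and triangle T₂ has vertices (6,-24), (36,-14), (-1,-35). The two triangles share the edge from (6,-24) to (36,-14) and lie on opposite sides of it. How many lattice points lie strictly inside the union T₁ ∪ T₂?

The union is the simple quadrilateral with vertices (6,-24), (-34,-34), (36,-14), (-1,-35) in order.
The shoelace formula gives twice the area as |[6·(-34) − (-34)·(-24)] + [(-34)·(-14) − 36·(-34)] + [36·(-35) − (-1)·(-14)] + [(-1)·(-24) − 6·(-35)]| = 360, so the area is 180.
Summing gcd(|Δx|,|Δy|) over the edges gives the boundary count: gcd(40,10) + gcd(70,20) + gcd(37,21) + gcd(7,11) = 10+10+1+1 = 22.
By Pick's theorem I = A − B/2 + 1 = 180 − 22/2 + 1 = 170.

170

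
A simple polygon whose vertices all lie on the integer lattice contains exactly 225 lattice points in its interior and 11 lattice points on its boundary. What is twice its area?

459

By Pick's theorem, A = I + B/2 − 1 = 225 + 11/2 − 1 = 459/2.
Hence 2A = 459.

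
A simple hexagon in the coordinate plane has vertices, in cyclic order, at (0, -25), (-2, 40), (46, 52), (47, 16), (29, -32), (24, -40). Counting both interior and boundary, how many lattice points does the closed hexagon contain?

3344

Using the shoelace formula, 2A = |(0·40 − (-2)·(-25)) + ((-2)·52 − 46·40) + (46·16 − 47·52) + (47·(-32) − 29·16) + (29·(-40) − 24·(-32)) + (24·(-25) − 0·(-40))| = 6662, so the area is 3331.
Summing gcd(|Δx|,|Δy|) over the edges gives the boundary count: gcd(2,65) + gcd(48,12) + gcd(1,36) + gcd(18,48) + gcd(5,8) + gcd(24,15) = 1+12+1+6+1+3 = 24.
Pick's theorem gives I = A − B/2 + 1 = 3331 − 24/2 + 1 = 3320, so the closed region contains I + B = 3320 + 24 = 3344 lattice points.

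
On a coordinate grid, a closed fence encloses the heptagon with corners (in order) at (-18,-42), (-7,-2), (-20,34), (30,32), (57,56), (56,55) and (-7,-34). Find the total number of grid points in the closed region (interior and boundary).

2095

Using the shoelace formula, 2A = |((-18)·(-2) − (-7)·(-42)) + ((-7)·34 − (-20)·(-2)) + ((-20)·32 − 30·34) + (30·56 − 57·32) + (57·55 − 56·56) + (56·(-34) − (-7)·55) + ((-7)·(-42) − (-18)·(-34))| = 4178, so the area is 2089.
Along each edge there are gcd(|Δx|,|Δy|)+1 lattice points, so counting each shared vertex once the boundary has gcd(11,40) + gcd(13,36) + gcd(50,2) + gcd(27,24) + gcd(1,1) + gcd(63,89) + gcd(11,8) = 1+1+2+3+1+1+1 = 10.
Pick's theorem gives I = A − B/2 + 1 = 2089 − 10/2 + 1 = 2085, so the closed region contains I + B = 2085 + 10 = 2095 lattice points.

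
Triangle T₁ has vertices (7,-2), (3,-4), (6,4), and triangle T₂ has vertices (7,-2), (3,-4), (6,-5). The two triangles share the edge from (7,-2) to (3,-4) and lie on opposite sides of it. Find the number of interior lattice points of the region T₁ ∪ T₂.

17

The union is the simple quadrilateral with vertices (7,-2), (6,4), (3,-4), (6,-5) in order.
By the shoelace formula, twice the signed area is |[7·4 − 6·(-2)] + [6·(-4) − 3·4] + [3·(-5) − 6·(-4)] + [6·(-2) − 7·(-5)]| = 36, so the area is 18.
Summing gcd(|Δx|,|Δy|) over the edges gives the boundary count: gcd(1,6) + gcd(3,8) + gcd(3,1) + gcd(1,3) = 1+1+1+1 = 4.
By Pick's theorem I = A − B/2 + 1 = 18 − 4/2 + 1 = 17.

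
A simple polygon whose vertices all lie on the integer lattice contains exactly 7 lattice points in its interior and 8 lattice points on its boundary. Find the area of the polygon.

Pick's theorem states A = I + B/2 − 1, so A = 7 + 8/2 − 1 = 10.

10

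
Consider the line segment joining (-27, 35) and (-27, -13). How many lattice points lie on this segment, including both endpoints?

The number of lattice points on a segment between lattice points is gcd(|Δx|,|Δy|) + 1 = gcd(0,48) + 1 = 48 + 1 = 49.

49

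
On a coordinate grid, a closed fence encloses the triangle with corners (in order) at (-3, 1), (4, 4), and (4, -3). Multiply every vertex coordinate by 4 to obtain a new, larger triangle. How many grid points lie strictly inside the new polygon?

375

The shoelace formula gives twice the area as |((-3)·4 − 4·1) + (4·(-3) − 4·4) + (4·1 − (-3)·(-3))| = 49, so the area is 24.5.
Along each edge there are gcd(|Δx|,|Δy|)+1 lattice points, so counting each shared vertex once the boundary has gcd(7,3) + gcd(0,7) + gcd(7,4) = 1+7+1 = 9.
Scaling by 4 multiplies the area by 4² = 16 (so the new area is 392) and multiplies the boundary lattice-point count by 4, giving 36.
By Pick's theorem, the interior count of the dilated polygon is 392 − 36/2 + 1 = 375.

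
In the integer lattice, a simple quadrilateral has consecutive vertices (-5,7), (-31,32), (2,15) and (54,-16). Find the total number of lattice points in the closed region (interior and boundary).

511

By the shoelace formula, twice the signed area is |((-5)·32 − (-31)·7) + ((-31)·15 − 2·32) + (2·(-16) − 54·15) + (54·7 − (-5)·(-16))| = 1016, so the area is 508.
Summing gcd(|Δx|,|Δy|) over the edges gives the boundary count: gcd(26,25) + gcd(33,17) + gcd(52,31) + gcd(59,23) = 1+1+1+1 = 4.
Pick's theorem gives I = A − B/2 + 1 = 508 − 4/2 + 1 = 507, so the closed region contains I + B = 507 + 4 = 511 lattice points.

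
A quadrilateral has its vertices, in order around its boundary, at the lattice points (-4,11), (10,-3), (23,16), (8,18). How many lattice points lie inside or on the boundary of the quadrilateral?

298

By the shoelace formula, twice the signed area is |[(-4)·(-3) − 10·11] + [10·16 − 23·(-3)] + [23·18 − 8·16] + [8·11 − (-4)·18]| = 577, so the area is 288.5.
The number of boundary lattice points is Σ gcd(|Δx|,|Δy|) = gcd(14,14) + gcd(13,19) + gcd(15,2) + gcd(12,7) = 14+1+1+1 = 17.
Pick's theorem gives I = A − B/2 + 1 = 288.5 − 17/2 + 1 = 281, so the closed region contains I + B = 281 + 17 = 298 lattice points.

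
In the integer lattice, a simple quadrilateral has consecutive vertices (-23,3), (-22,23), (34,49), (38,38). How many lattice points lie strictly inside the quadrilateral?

951

The shoelace formula gives twice the area as |[(-23)·23 − (-22)·3] + [(-22)·49 − 34·23] + [34·38 − 38·49] + [38·3 − (-23)·38]| = 1905, so the area is 952.5.
Summing gcd(|Δx|,|Δy|) over the edges gives the boundary count: gcd(1,20) + gcd(56,26) + gcd(4,11) + gcd(61,35) = 1+2+1+1 = 5.
By Pick's theorem A = I + B/2 − 1, so I = 952.5 − 5/2 + 1 = 951.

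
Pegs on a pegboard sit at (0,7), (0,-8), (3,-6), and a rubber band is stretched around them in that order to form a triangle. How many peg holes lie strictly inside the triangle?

Using the shoelace formula, 2A = |(0·(-8) − 0·7) + (0·(-6) − 3·(-8)) + (3·7 − 0·(-6))| = 45, so the area is 22.5.
The number of boundary lattice points is Σ gcd(|Δx|,|Δy|) = gcd(0,15) + gcd(3,2) + gcd(3,13) = 15+1+1 = 17.
By Pick's theorem A = I + B/2 − 1, so I = 22.5 − 17/2 + 1 = 15.

15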